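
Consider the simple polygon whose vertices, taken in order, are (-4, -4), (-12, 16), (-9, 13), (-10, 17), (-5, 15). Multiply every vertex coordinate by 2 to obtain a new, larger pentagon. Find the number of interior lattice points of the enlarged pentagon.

255

By the shoelace formula, twice the signed area is |[(-4)·16 − (-12)·(-4)] + [(-12)·13 − (-9)·16] + [(-9)·17 − (-10)·13] + [(-10)·15 − (-5)·17] + [(-5)·(-4) − (-4)·15]| = 132, so the area is 66.
The number of boundary lattice points is Σ gcd(|Δx|,|Δy|) = gcd(8,20) + gcd(3,3) + gcd(1,4) + gcd(5,2) + gcd(1,19) = 4+3+1+1+1 = 10.
Scaling by 2 multiplies the area by 2² = 4 (so the new area is 264) and multiplies the boundary lattice-point count by 2, giving 20.
By Pick's theorem, the interior count of the dilated polygon is 264 − 20/2 + 1 = 255.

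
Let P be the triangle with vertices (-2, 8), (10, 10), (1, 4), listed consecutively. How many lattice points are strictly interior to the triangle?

Using the shoelace formula, 2A = |((-2)·10 − 10·8) + (10·4 − 1·10) + (1·8 − (-2)·4)| = 54, so the area is 27.
Summing gcd(|Δx|,|Δy|) over the edges gives the boundary count: gcd(12,2) + gcd(9,6) + gcd(3,4) = 2+3+1 = 6.
By Pick's theorem A = I + B/2 − 1, so I = 27 − 6/2 + 1 = 25.

25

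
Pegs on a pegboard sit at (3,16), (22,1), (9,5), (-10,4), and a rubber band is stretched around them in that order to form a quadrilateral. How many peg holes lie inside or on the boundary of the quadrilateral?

170

Using the shoelace formula, 2A = |(3·1 − 22·16) + (22·5 − 9·1) + (9·4 − (-10)·5) + ((-10)·16 − 3·4)| = 334, so the area is 167.
Along each edge there are gcd(|Δx|,|Δy|)+1 lattice points, so counting each shared vertex once the boundary has gcd(19,15) + gcd(13,4) + gcd(19,1) + gcd(13,12) = 1+1+1+1 = 4.
Pick's theorem gives I = A − B/2 + 1 = 167 − 4/2 + 1 = 166, so the closed region contains I + B = 166 + 4 = 170 lattice points.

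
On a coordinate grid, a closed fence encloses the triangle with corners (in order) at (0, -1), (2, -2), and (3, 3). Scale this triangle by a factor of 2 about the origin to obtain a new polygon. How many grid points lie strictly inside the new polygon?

20

Using the shoelace formula, 2A = |[0·(-2) − 2·(-1)] + [2·3 − 3·(-2)] + [3·(-1) − 0·3]| = 11, so the area is 11/2.
Along each edge there are gcd(|Δx|,|Δy|)+1 lattice points, so counting each shared vertex once the boundary has gcd(2,1) + gcd(1,5) + gcd(3,4) = 1+1+1 = 3.
Scaling by 2 multiplies the area by 2² = 4 (so the new area is 22) and multiplies the boundary lattice-point count by 2, giving 6.
By Pick's theorem, the interior count of the dilated polygon is 22 − 6/2 + 1 = 20.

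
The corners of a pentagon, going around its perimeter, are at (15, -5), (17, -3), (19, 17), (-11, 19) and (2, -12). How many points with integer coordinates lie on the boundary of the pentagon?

8

Along each edge there are gcd(|Δx|,|Δy|)+1 lattice points, so counting each shared vertex once the boundary has gcd(2,2) + gcd(2,20) + gcd(30,2) + gcd(13,31) + gcd(13,7) = 2+2+2+1+1 = 8.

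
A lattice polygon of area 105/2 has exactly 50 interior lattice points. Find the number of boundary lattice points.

7

Pick's theorem gives A = I + B/2 − 1, so B = 2(A − I + 1) = 2(105/2 − 50 + 1) = 7.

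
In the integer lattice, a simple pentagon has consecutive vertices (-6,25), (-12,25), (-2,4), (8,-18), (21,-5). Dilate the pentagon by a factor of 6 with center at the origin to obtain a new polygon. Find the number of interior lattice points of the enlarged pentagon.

17728

Using the shoelace formula, 2A = |[(-6)·25 − (-12)·25] + [(-12)·4 − (-2)·25] + [(-2)·(-18) − 8·4] + [8·(-5) − 21·(-18)] + [21·25 − (-6)·(-5)]| = 989, so the area is 494.5.
Summing gcd(|Δx|,|Δy|) over the edges gives the boundary count: gcd(6,0) + gcd(10,21) + gcd(10,22) + gcd(13,13) + gcd(27,30) = 6+1+2+13+3 = 25.
Scaling by 6 multiplies the area by 6² = 36 (so the new area is 17802) and multiplies the boundary lattice-point count by 6, giving 150.
By Pick's theorem, the interior count of the dilated polygon is 17802 − 150/2 + 1 = 17728.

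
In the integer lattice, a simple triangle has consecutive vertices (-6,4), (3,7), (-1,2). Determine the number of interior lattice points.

Using the shoelace formula, 2A = |((-6)·7 − 3·4) + (3·2 − (-1)·7) + ((-1)·4 − (-6)·2)| = 33, so the area is 16.5.
The number of boundary lattice points is Σ gcd(|Δx|,|Δy|) = gcd(9,3) + gcd(4,5) + gcd(5,2) = 3+1+1 = 5.
By Pick's theorem A = I + B/2 − 1, so I = 16.5 − 5/2 + 1 = 15.

15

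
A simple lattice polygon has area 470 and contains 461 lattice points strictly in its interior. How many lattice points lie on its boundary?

20

Pick's theorem gives A = I + B/2 − 1, so B = 2(A − I + 1) = 2(470 − 461 + 1) = 20.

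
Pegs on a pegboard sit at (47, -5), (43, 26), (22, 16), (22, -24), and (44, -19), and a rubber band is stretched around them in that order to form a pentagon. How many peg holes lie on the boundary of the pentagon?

The number of boundary lattice points is Σ gcd(|Δx|,|Δy|) = gcd(4,31) + gcd(21,10) + gcd(0,40) + gcd(22,5) + gcd(3,14) = 1+1+40+1+1 = 44.

44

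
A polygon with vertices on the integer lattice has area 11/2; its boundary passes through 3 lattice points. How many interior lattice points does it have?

Pick's theorem A = I + B/2 − 1 rearranges to I = A − B/2 + 1 = 11/2 − 3/2 + 1 = 5.

5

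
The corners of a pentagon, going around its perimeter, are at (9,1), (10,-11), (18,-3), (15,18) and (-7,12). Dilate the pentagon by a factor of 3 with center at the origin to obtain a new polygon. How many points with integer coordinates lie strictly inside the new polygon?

2764

By the shoelace formula, twice the signed area is |(9·(-11) − 10·1) + (10·(-3) − 18·(-11)) + (18·18 − 15·(-3)) + (15·12 − (-7)·18) + ((-7)·1 − 9·12)| = 619, so the area is 309.5.
The number of boundary lattice points is Σ gcd(|Δx|,|Δy|) = gcd(1,12) + gcd(8,8) + gcd(3,21) + gcd(22,6) + gcd(16,11) = 1+8+3+2+1 = 15.
Scaling by 3 multiplies the area by 3² = 9 (so the new area is 2785.5) and multiplies the boundary lattice-point count by 3, giving 45.
By Pick's theorem, the interior count of the dilated polygon is 2785.5 − 45/2 + 1 = 2764.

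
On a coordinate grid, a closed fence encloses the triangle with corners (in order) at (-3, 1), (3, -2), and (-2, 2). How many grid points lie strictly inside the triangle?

3

The shoelace formula gives twice the area as |((-3)·(-2) − 3·1) + (3·2 − (-2)·(-2)) + ((-2)·1 − (-3)·2)| = 9, so the area is 9/2.
The number of boundary lattice points is Σ gcd(|Δx|,|Δy|) = gcd(6,3) + gcd(5,4) + gcd(1,1) = 3+1+1 = 5.
Pick's theorem gives I = A − B/2 + 1 = 9/2 − 5/2 + 1 = 3.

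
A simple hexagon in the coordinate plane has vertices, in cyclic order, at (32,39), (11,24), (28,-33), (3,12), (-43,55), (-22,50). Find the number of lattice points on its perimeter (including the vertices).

12

The number of boundary lattice points is Σ gcd(|Δx|,|Δy|) = gcd(21,15) + gcd(17,57) + gcd(25,45) + gcd(46,43) + gcd(21,5) + gcd(54,11) = 3+1+5+1+1+1 = 12.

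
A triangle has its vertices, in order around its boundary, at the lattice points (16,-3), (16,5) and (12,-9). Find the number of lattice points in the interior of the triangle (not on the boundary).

Using the shoelace formula, 2A = |[16·5 − 16·(-3)] + [16·(-9) − 12·5] + [12·(-3) − 16·(-9)]| = 32, so the area is 16.
Summing gcd(|Δx|,|Δy|) over the edges gives the boundary count: gcd(0,8) + gcd(4,14) + gcd(4,6) = 8+2+2 = 12.
By Pick's theorem A = I + B/2 − 1, so I = 16 − 12/2 + 1 = 11.

11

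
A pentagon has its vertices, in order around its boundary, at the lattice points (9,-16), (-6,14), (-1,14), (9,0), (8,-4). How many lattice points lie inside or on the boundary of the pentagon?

The shoelace formula gives twice the area as |[9·14 − (-6)·(-16)] + [(-6)·14 − (-1)·14] + [(-1)·0 − 9·14] + [9·(-4) − 8·0] + [8·(-16) − 9·(-4)]| = 294, so the area is 147.
The number of boundary lattice points is Σ gcd(|Δx|,|Δy|) = gcd(15,30) + gcd(5,0) + gcd(10,14) + gcd(1,4) + gcd(1,12) = 15+5+2+1+1 = 24.
Pick's theorem gives I = A − B/2 + 1 = 147 − 24/2 + 1 = 136, so the closed region contains I + B = 136 + 24 = 160 lattice points.

160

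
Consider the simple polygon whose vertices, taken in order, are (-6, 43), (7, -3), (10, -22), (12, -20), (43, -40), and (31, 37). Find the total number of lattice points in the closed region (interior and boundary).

2216

The shoelace formula gives twice the area as |[(-6)·(-3) − 7·43] + [7·(-22) − 10·(-3)] + [10·(-20) − 12·(-22)] + [12·(-40) − 43·(-20)] + [43·37 − 31·(-40)] + [31·43 − (-6)·37]| = 4423, so the area is 2211.5.
The number of boundary lattice points is Σ gcd(|Δx|,|Δy|) = gcd(13,46) + gcd(3,19) + gcd(2,2) + gcd(31,20) + gcd(12,77) + gcd(37,6) = 1+1+2+1+1+1 = 7.
Pick's theorem gives I = A − B/2 + 1 = 2211.5 − 7/2 + 1 = 2209, so the closed region contains I + B = 2209 + 7 = 2216 lattice points.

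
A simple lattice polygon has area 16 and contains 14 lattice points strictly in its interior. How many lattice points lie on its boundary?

6

Pick's theorem gives A = I + B/2 − 1, so B = 2(A − I + 1) = 2(16 − 14 + 1) = 6.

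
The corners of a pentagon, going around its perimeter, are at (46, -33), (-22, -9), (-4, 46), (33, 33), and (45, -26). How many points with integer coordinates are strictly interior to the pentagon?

Using the shoelace formula, 2A = |(46·(-9) − (-22)·(-33)) + ((-22)·46 − (-4)·(-9)) + ((-4)·33 − 33·46) + (33·(-26) − 45·33) + (45·(-33) − 46·(-26))| = 6470, so the area is 3235.
The number of boundary lattice points is Σ gcd(|Δx|,|Δy|) = gcd(68,24) + gcd(18,55) + gcd(37,13) + gcd(12,59) + gcd(1,7) = 4+1+1+1+1 = 8.
By Pick's theorem A = I + B/2 − 1, so I = 3235 − 8/2 + 1 = 3232.

3232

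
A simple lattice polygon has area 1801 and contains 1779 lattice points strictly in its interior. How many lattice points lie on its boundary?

Pick's theorem gives A = I + B/2 − 1, so B = 2(A − I + 1) = 2(1801 − 1779 + 1) = 46.

46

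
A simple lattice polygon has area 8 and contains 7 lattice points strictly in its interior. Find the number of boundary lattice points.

Pick's theorem gives A = I + B/2 − 1, so B = 2(A − I + 1) = 2(8 − 7 + 1) = 4.

4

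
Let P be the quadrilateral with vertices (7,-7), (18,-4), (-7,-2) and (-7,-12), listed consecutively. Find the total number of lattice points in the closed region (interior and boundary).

126

By the shoelace formula, twice the signed area is |[7·(-4) − 18·(-7)] + [18·(-2) − (-7)·(-4)] + [(-7)·(-12) − (-7)·(-2)] + [(-7)·(-7) − 7·(-12)]| = 237, so the area is 237/2.
The number of boundary lattice points is Σ gcd(|Δx|,|Δy|) = gcd(11,3) + gcd(25,2) + gcd(0,10) + gcd(14,5) = 1+1+10+1 = 13.
Pick's theorem gives I = A − B/2 + 1 = 237/2 − 13/2 + 1 = 113, so the closed region contains I + B = 113 + 13 = 126 lattice points.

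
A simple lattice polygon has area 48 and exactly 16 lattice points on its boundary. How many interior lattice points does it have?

From Pick's theorem, I = A − B/2 + 1 = 48 − 16/2 + 1 = 41.

41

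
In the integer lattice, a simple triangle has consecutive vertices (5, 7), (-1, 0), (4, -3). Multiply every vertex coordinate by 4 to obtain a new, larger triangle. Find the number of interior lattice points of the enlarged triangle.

The shoelace formula gives twice the area as |(5·0 − (-1)·7) + ((-1)·(-3) − 4·0) + (4·7 − 5·(-3))| = 53, so the area is 26.5.
The number of boundary lattice points is Σ gcd(|Δx|,|Δy|) = gcd(6,7) + gcd(5,3) + gcd(1,10) = 1+1+1 = 3.
Scaling by 4 multiplies the area by 4² = 16 (so the new area is 424) and multiplies the boundary lattice-point count by 4, giving 12.
By Pick's theorem, the interior count of the dilated polygon is 424 − 12/2 + 1 = 419.

419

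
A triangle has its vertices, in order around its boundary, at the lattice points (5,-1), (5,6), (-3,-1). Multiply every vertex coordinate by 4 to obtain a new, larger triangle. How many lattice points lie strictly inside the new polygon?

417

By the shoelace formula, twice the signed area is |[5·6 − 5·(-1)] + [5·(-1) − (-3)·6] + [(-3)·(-1) − 5·(-1)]| = 56, so the area is 28.
Summing gcd(|Δx|,|Δy|) over the edges gives the boundary count: gcd(0,7) + gcd(8,7) + gcd(8,0) = 7+1+8 = 16.
Scaling by 4 multiplies the area by 4² = 16 (so the new area is 448) and multiplies the boundary lattice-point count by 4, giving 64.
By Pick's theorem, the interior count of the dilated polygon is 448 − 64/2 + 1 = 417.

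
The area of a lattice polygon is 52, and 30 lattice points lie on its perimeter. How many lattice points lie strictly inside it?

Pick's theorem A = I + B/2 − 1 rearranges to I = A − B/2 + 1 = 52 − 30/2 + 1 = 38.

38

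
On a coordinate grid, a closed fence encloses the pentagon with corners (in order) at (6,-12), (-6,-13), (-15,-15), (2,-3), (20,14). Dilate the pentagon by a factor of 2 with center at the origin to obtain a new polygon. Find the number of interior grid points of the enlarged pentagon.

827

By the shoelace formula, twice the signed area is |(6·(-13) − (-6)·(-12)) + ((-6)·(-15) − (-15)·(-13)) + ((-15)·(-3) − 2·(-15)) + (2·14 − 20·(-3)) + (20·(-12) − 6·14)| = 416, so the area is 208.
Summing gcd(|Δx|,|Δy|) over the edges gives the boundary count: gcd(12,1) + gcd(9,2) + gcd(17,12) + gcd(18,17) + gcd(14,26) = 1+1+1+1+2 = 6.
Scaling by 2 multiplies the area by 2² = 4 (so the new area is 832) and multiplies the boundary lattice-point count by 2, giving 12.
By Pick's theorem, the interior count of the dilated polygon is 832 − 12/2 + 1 = 827.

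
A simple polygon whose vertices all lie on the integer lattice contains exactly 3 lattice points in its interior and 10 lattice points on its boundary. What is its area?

By Pick's theorem, A = I + B/2 − 1 = 3 + 10/2 − 1 = 7.

7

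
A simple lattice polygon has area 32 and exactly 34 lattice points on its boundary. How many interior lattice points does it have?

16

From Pick's theorem, I = A − B/2 + 1 = 32 − 34/2 + 1 = 16.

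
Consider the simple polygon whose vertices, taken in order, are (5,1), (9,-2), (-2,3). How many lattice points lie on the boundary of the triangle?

Along each edge there are gcd(|Δx|,|Δy|)+1 lattice points, so counting each shared vertex once the boundary has gcd(4,3) + gcd(11,5) + gcd(7,2) = 1+1+1 = 3.

3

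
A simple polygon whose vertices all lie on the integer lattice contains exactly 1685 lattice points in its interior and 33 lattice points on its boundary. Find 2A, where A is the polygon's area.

By Pick's theorem, A = I + B/2 − 1 = 1685 + 33/2 − 1 = 3401/2.
Hence 2A = 3401.

3401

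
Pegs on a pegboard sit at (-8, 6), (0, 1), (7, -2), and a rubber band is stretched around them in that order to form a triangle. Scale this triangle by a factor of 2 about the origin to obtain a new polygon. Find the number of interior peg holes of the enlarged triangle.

20

By the shoelace formula, twice the signed area is |[(-8)·1 − 0·6] + [0·(-2) − 7·1] + [7·6 − (-8)·(-2)]| = 11, so the area is 5.5.
The number of boundary lattice points is Σ gcd(|Δx|,|Δy|) = gcd(8,5) + gcd(7,3) + gcd(15,8) = 1+1+1 = 3.
Scaling by 2 multiplies the area by 2² = 4 (so the new area is 22) and multiplies the boundary lattice-point count by 2, giving 6.
By Pick's theorem, the interior count of the dilated polygon is 22 − 6/2 + 1 = 20.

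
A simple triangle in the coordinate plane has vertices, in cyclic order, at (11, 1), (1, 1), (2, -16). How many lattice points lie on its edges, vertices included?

Summing gcd(|Δx|,|Δy|) over the edges gives the boundary count: gcd(10,0) + gcd(1,17) + gcd(9,17) = 10+1+1 = 12.

12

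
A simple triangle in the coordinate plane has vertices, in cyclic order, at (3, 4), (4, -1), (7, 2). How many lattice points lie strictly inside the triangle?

By the shoelace formula, twice the signed area is |[3·(-1) − 4·4] + [4·2 − 7·(-1)] + [7·4 − 3·2]| = 18, so the area is 9.
Summing gcd(|Δx|,|Δy|) over the edges gives the boundary count: gcd(1,5) + gcd(3,3) + gcd(4,2) = 1+3+2 = 6.
By Pick's theorem A = I + B/2 − 1, so I = 9 − 6/2 + 1 = 7.

7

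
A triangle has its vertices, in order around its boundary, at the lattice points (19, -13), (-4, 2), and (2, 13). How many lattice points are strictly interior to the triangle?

171

Using the shoelace formula, 2A = |(19·2 − (-4)·(-13)) + ((-4)·13 − 2·2) + (2·(-13) − 19·13)| = 343, so the area is 343/2.
The number of boundary lattice points is Σ gcd(|Δx|,|Δy|) = gcd(23,15) + gcd(6,11) + gcd(17,26) = 1+1+1 = 3.
By Pick's theorem A = I + B/2 − 1, so I = 343/2 − 3/2 + 1 = 171.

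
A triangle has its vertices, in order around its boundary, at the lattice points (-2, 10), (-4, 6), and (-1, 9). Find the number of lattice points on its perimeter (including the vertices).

Summing gcd(|Δx|,|Δy|) over the edges gives the boundary count: gcd(2,4) + gcd(3,3) + gcd(1,1) = 2+3+1 = 6.

6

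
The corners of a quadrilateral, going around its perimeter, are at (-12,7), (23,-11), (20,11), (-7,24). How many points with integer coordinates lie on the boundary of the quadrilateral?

4

The number of boundary lattice points is Σ gcd(|Δx|,|Δy|) = gcd(35,18) + gcd(3,22) + gcd(27,13) + gcd(5,17) = 1+1+1+1 = 4.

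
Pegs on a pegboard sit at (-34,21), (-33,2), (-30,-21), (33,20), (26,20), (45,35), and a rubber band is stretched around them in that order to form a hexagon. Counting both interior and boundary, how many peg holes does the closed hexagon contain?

By the shoelace formula, twice the signed area is |((-34)·2 − (-33)·21) + ((-33)·(-21) − (-30)·2) + ((-30)·20 − 33·(-21)) + (33·20 − 26·20) + (26·35 − 45·20) + (45·21 − (-34)·35)| = 3756, so the area is 1878.
Along each edge there are gcd(|Δx|,|Δy|)+1 lattice points, so counting each shared vertex once the boundary has gcd(1,19) + gcd(3,23) + gcd(63,41) + gcd(7,0) + gcd(19,15) + gcd(79,14) = 1+1+1+7+1+1 = 12.
Pick's theorem gives I = A − B/2 + 1 = 1878 − 12/2 + 1 = 1873, so the closed region contains I + B = 1873 + 12 = 1885 lattice points.

1885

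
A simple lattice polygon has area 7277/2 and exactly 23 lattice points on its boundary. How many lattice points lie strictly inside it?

From Pick's theorem, I = A − B/2 + 1 = 7277/2 − 23/2 + 1 = 3628.

3628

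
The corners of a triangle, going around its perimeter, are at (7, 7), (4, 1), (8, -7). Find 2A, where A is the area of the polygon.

The shoelace formula gives twice the area as |[7·1 − 4·7] + [4·(-7) − 8·1] + [8·7 − 7·(-7)]| = 48, so the area is 24.

48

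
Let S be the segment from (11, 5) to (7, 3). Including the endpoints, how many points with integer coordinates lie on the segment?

3

The number of lattice points on a segment between lattice points is gcd(|Δx|,|Δy|) + 1 = gcd(4,2) + 1 = 2 + 1 = 3.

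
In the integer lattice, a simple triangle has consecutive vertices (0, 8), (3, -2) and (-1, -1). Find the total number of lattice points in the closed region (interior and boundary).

By the shoelace formula, twice the signed area is |(0·(-2) − 3·8) + (3·(-1) − (-1)·(-2)) + ((-1)·8 − 0·(-1))| = 37, so the area is 37/2.
The number of boundary lattice points is Σ gcd(|Δx|,|Δy|) = gcd(3,10) + gcd(4,1) + gcd(1,9) = 1+1+1 = 3.
Pick's theorem gives I = A − B/2 + 1 = 37/2 − 3/2 + 1 = 18, so the closed region contains I + B = 18 + 3 = 21 lattice points.

21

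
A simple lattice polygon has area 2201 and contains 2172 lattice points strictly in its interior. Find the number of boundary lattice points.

60

Pick's theorem gives A = I + B/2 − 1, so B = 2(A − I + 1) = 2(2201 − 2172 + 1) = 60.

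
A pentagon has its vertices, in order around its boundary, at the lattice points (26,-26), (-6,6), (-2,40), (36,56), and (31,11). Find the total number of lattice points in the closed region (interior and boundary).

By the shoelace formula, twice the signed area is |(26·6 − (-6)·(-26)) + ((-6)·40 − (-2)·6) + ((-2)·56 − 36·40) + (36·11 − 31·56) + (31·(-26) − 26·11)| = 4212, so the area is 2106.
Along each edge there are gcd(|Δx|,|Δy|)+1 lattice points, so counting each shared vertex once the boundary has gcd(32,32) + gcd(4,34) + gcd(38,16) + gcd(5,45) + gcd(5,37) = 32+2+2+5+1 = 42.
Pick's theorem gives I = A − B/2 + 1 = 2106 − 42/2 + 1 = 2086, so the closed region contains I + B = 2086 + 42 = 2128 lattice points.

2128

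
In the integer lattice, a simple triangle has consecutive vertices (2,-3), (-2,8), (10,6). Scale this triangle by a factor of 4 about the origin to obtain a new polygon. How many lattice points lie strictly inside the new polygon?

985

The shoelace formula gives twice the area as |[2·8 − (-2)·(-3)] + [(-2)·6 − 10·8] + [10·(-3) − 2·6]| = 124, so the area is 62.
Along each edge there are gcd(|Δx|,|Δy|)+1 lattice points, so counting each shared vertex once the boundary has gcd(4,11) + gcd(12,2) + gcd(8,9) = 1+2+1 = 4.
Scaling by 4 multiplies the area by 4² = 16 (so the new area is 992) and multiplies the boundary lattice-point count by 4, giving 16.
By Pick's theorem, the interior count of the dilated polygon is 992 − 16/2 + 1 = 985.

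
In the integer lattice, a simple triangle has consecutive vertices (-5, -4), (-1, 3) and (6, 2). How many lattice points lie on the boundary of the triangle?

3

Summing gcd(|Δx|,|Δy|) over the edges gives the boundary count: gcd(4,7) + gcd(7,1) + gcd(11,6) = 1+1+1 = 3.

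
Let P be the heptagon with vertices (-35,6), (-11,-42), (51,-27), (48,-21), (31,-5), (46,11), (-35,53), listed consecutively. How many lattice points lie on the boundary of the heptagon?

Summing gcd(|Δx|,|Δy|) over the edges gives the boundary count: gcd(24,48) + gcd(62,15) + gcd(3,6) + gcd(17,16) + gcd(15,16) + gcd(81,42) + gcd(0,47) = 24+1+3+1+1+3+47 = 80.

80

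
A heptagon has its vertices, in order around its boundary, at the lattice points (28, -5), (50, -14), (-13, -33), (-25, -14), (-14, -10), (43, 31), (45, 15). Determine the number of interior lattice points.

Using the shoelace formula, 2A = |(28·(-14) − 50·(-5)) + (50·(-33) − (-13)·(-14)) + ((-13)·(-14) − (-25)·(-33)) + ((-25)·(-10) − (-14)·(-14)) + ((-14)·31 − 43·(-10)) + (43·15 − 45·31) + (45·(-5) − 28·15)| = 3962, so the area is 1981.
Along each edge there are gcd(|Δx|,|Δy|)+1 lattice points, so counting each shared vertex once the boundary has gcd(22,9) + gcd(63,19) + gcd(12,19) + gcd(11,4) + gcd(57,41) + gcd(2,16) + gcd(17,20) = 1+1+1+1+1+2+1 = 8.
By Pick's theorem A = I + B/2 − 1, so I = 1981 − 8/2 + 1 = 1978.

1978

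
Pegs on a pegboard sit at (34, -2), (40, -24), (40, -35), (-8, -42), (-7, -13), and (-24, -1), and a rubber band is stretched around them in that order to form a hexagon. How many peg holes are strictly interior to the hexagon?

The shoelace formula gives twice the area as |(34·(-24) − 40·(-2)) + (40·(-35) − 40·(-24)) + (40·(-42) − (-8)·(-35)) + ((-8)·(-13) − (-7)·(-42)) + ((-7)·(-1) − (-24)·(-13)) + ((-24)·(-2) − 34·(-1))| = 3549, so the area is 1774.5.
Summing gcd(|Δx|,|Δy|) over the edges gives the boundary count: gcd(6,22) + gcd(0,11) + gcd(48,7) + gcd(1,29) + gcd(17,12) + gcd(58,1) = 2+11+1+1+1+1 = 17.
By Pick's theorem A = I + B/2 − 1, so I = 1774.5 − 17/2 + 1 = 1767.

1767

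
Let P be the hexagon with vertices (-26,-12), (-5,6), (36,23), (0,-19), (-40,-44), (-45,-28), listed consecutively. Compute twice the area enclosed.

The shoelace formula gives twice the area as |[(-26)·6 − (-5)·(-12)] + [(-5)·23 − 36·6] + [36·(-19) − 0·23] + [0·(-44) − (-40)·(-19)] + [(-40)·(-28) − (-45)·(-44)] + [(-45)·(-12) − (-26)·(-28)]| = 3039, so the area is 3039/2.

3039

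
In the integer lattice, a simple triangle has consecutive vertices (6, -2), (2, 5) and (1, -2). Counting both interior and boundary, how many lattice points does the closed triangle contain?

Using the shoelace formula, 2A = |[6·5 − 2·(-2)] + [2·(-2) − 1·5] + [1·(-2) − 6·(-2)]| = 35, so the area is 17.5.
The number of boundary lattice points is Σ gcd(|Δx|,|Δy|) = gcd(4,7) + gcd(1,7) + gcd(5,0) = 1+1+5 = 7.
Pick's theorem gives I = A − B/2 + 1 = 17.5 − 7/2 + 1 = 15, so the closed region contains I + B = 15 + 7 = 22 lattice points.

22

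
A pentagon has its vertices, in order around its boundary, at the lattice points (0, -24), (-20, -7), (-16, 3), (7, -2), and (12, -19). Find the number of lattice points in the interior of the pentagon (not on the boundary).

The shoelace formula gives twice the area as |(0·(-7) − (-20)·(-24)) + ((-20)·3 − (-16)·(-7)) + ((-16)·(-2) − 7·3) + (7·(-19) − 12·(-2)) + (12·(-24) − 0·(-19))| = 1038, so the area is 519.
The number of boundary lattice points is Σ gcd(|Δx|,|Δy|) = gcd(20,17) + gcd(4,10) + gcd(23,5) + gcd(5,17) + gcd(12,5) = 1+2+1+1+1 = 6.
By Pick's theorem A = I + B/2 − 1, so I = 519 − 6/2 + 1 = 517.

517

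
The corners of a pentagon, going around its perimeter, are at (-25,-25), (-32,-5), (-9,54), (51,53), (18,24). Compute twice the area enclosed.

5259

The shoelace formula gives twice the area as |((-25)·(-5) − (-32)·(-25)) + ((-32)·54 − (-9)·(-5)) + ((-9)·53 − 51·54) + (51·24 − 18·53) + (18·(-25) − (-25)·24)| = 5259, so the area is 2629.5.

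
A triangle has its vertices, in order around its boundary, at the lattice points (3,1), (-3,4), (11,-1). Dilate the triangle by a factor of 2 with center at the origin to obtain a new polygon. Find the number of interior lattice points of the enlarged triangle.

19

By the shoelace formula, twice the signed area is |[3·4 − (-3)·1] + [(-3)·(-1) − 11·4] + [11·1 − 3·(-1)]| = 12, so the area is 6.
The number of boundary lattice points is Σ gcd(|Δx|,|Δy|) = gcd(6,3) + gcd(14,5) + gcd(8,2) = 3+1+2 = 6.
Scaling by 2 multiplies the area by 2² = 4 (so the new area is 24) and multiplies the boundary lattice-point count by 2, giving 12.
By Pick's theorem, the interior count of the dilated polygon is 24 − 12/2 + 1 = 19.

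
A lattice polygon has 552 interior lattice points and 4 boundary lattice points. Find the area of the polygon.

Pick's theorem states A = I + B/2 − 1, so A = 552 + 4/2 − 1 = 553.

553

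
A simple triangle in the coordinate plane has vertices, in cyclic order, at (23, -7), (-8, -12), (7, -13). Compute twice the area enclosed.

Using the shoelace formula, 2A = |[23·(-12) − (-8)·(-7)] + [(-8)·(-13) − 7·(-12)] + [7·(-7) − 23·(-13)]| = 106, so the area is 53.

106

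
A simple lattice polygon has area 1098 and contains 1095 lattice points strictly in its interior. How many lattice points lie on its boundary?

8

Pick's theorem gives A = I + B/2 − 1, so B = 2(A − I + 1) = 2(1098 − 1095 + 1) = 8.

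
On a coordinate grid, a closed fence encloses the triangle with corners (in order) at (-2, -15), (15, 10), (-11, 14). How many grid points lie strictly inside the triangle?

358

The shoelace formula gives twice the area as |((-2)·10 − 15·(-15)) + (15·14 − (-11)·10) + ((-11)·(-15) − (-2)·14)| = 718, so the area is 359.
Along each edge there are gcd(|Δx|,|Δy|)+1 lattice points, so counting each shared vertex once the boundary has gcd(17,25) + gcd(26,4) + gcd(9,29) = 1+2+1 = 4.
By Pick's theorem A = I + B/2 − 1, so I = 359 − 4/2 + 1 = 358.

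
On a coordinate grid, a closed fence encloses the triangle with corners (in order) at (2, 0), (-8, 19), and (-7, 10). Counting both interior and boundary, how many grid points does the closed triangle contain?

38

By the shoelace formula, twice the signed area is |(2·19 − (-8)·0) + ((-8)·10 − (-7)·19) + ((-7)·0 − 2·10)| = 71, so the area is 71/2.
The number of boundary lattice points is Σ gcd(|Δx|,|Δy|) = gcd(10,19) + gcd(1,9) + gcd(9,10) = 1+1+1 = 3.
Pick's theorem gives I = A − B/2 + 1 = 71/2 − 3/2 + 1 = 35, so the closed region contains I + B = 35 + 3 = 38 lattice points.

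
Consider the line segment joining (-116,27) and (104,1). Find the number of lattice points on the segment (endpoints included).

The number of lattice points on a segment between lattice points is gcd(|Δx|,|Δy|) + 1 = gcd(220,26) + 1 = 2 + 1 = 3.

3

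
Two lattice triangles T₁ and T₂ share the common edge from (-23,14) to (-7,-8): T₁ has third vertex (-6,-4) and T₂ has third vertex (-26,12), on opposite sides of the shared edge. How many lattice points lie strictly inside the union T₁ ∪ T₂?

The union is the simple quadrilateral with vertices (-23,14), (-6,-4), (-7,-8), (-26,12) in order.
Using the shoelace formula, 2A = |((-23)·(-4) − (-6)·14) + ((-6)·(-8) − (-7)·(-4)) + ((-7)·12 − (-26)·(-8)) + ((-26)·14 − (-23)·12)| = 184, so the area is 92.
The number of boundary lattice points is Σ gcd(|Δx|,|Δy|) = gcd(17,18) + gcd(1,4) + gcd(19,20) + gcd(3,2) = 1+1+1+1 = 4.
By Pick's theorem I = A − B/2 + 1 = 92 − 4/2 + 1 = 91.

91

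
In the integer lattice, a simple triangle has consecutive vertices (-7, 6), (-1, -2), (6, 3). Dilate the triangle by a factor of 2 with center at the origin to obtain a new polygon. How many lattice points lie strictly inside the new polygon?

Using the shoelace formula, 2A = |((-7)·(-2) − (-1)·6) + ((-1)·3 − 6·(-2)) + (6·6 − (-7)·3)| = 86, so the area is 43.
The number of boundary lattice points is Σ gcd(|Δx|,|Δy|) = gcd(6,8) + gcd(7,5) + gcd(13,3) = 2+1+1 = 4.
Scaling by 2 multiplies the area by 2² = 4 (so the new area is 172) and multiplies the boundary lattice-point count by 2, giving 8.
By Pick's theorem, the interior count of the dilated polygon is 172 − 8/2 + 1 = 169.

169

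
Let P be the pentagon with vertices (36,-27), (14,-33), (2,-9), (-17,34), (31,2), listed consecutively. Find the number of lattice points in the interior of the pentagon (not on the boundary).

Using the shoelace formula, 2A = |(36·(-33) − 14·(-27)) + (14·(-9) − 2·(-33)) + (2·34 − (-17)·(-9)) + ((-17)·2 − 31·34) + (31·(-27) − 36·2)| = 2952, so the area is 1476.
The number of boundary lattice points is Σ gcd(|Δx|,|Δy|) = gcd(22,6) + gcd(12,24) + gcd(19,43) + gcd(48,32) + gcd(5,29) = 2+12+1+16+1 = 32.
By Pick's theorem A = I + B/2 − 1, so I = 1476 − 32/2 + 1 = 1461.

1461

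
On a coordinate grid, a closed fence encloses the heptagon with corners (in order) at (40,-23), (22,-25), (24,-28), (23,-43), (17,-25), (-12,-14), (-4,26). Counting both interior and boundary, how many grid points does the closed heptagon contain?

Using the shoelace formula, 2A = |[40·(-25) − 22·(-23)] + [22·(-28) − 24·(-25)] + [24·(-43) − 23·(-28)] + [23·(-25) − 17·(-43)] + [17·(-14) − (-12)·(-25)] + [(-12)·26 − (-4)·(-14)] + [(-4)·(-23) − 40·26]| = 2596, so the area is 1298.
Along each edge there are gcd(|Δx|,|Δy|)+1 lattice points, so counting each shared vertex once the boundary has gcd(18,2) + gcd(2,3) + gcd(1,15) + gcd(6,18) + gcd(29,11) + gcd(8,40) + gcd(44,49) = 2+1+1+6+1+8+1 = 20.
Pick's theorem gives I = A − B/2 + 1 = 1298 − 20/2 + 1 = 1289, so the closed region contains I + B = 1289 + 20 = 1309 lattice points.

1309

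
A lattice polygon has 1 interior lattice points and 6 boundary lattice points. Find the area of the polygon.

3

By Pick's theorem, A = I + B/2 − 1 = 1 + 6/2 − 1 = 3.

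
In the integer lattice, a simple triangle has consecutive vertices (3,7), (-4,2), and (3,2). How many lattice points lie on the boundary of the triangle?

13

Along each edge there are gcd(|Δx|,|Δy|)+1 lattice points, so counting each shared vertex once the boundary has gcd(7,5) + gcd(7,0) + gcd(0,5) = 1+7+5 = 13.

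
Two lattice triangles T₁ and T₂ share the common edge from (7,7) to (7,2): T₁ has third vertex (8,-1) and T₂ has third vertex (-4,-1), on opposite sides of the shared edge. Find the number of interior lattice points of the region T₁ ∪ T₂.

The union is the simple quadrilateral with vertices (7,7), (8,-1), (7,2), (-4,-1) in order.
Using the shoelace formula, 2A = |(7·(-1) − 8·7) + (8·2 − 7·(-1)) + (7·(-1) − (-4)·2) + ((-4)·7 − 7·(-1))| = 60, so the area is 30.
Along each edge there are gcd(|Δx|,|Δy|)+1 lattice points, so counting each shared vertex once the boundary has gcd(1,8) + gcd(1,3) + gcd(11,3) + gcd(11,8) = 1+1+1+1 = 4.
By Pick's theorem I = A − B/2 + 1 = 30 − 4/2 + 1 = 29.

29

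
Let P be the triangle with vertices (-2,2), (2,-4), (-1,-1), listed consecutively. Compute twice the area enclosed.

6

The shoelace formula gives twice the area as |[(-2)·(-4) − 2·2] + [2·(-1) − (-1)·(-4)] + [(-1)·2 − (-2)·(-1)]| = 6, so the area is 3.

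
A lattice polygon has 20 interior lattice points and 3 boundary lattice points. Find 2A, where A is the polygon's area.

Pick's theorem states A = I + B/2 − 1, so A = 20 + 3/2 − 1 = 41/2.
Hence 2A = 41.

41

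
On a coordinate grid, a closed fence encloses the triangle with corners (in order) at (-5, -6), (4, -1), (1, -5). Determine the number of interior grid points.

The shoelace formula gives twice the area as |((-5)·(-1) − 4·(-6)) + (4·(-5) − 1·(-1)) + (1·(-6) − (-5)·(-5))| = 21, so the area is 21/2.
Along each edge there are gcd(|Δx|,|Δy|)+1 lattice points, so counting each shared vertex once the boundary has gcd(9,5) + gcd(3,4) + gcd(6,1) = 1+1+1 = 3.
Pick's theorem gives I = A − B/2 + 1 = 21/2 − 3/2 + 1 = 10.

10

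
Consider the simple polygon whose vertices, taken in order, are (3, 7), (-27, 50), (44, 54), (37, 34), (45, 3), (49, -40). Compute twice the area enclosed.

6724

Using the shoelace formula, 2A = |(3·50 − (-27)·7) + ((-27)·54 − 44·50) + (44·34 − 37·54) + (37·3 − 45·34) + (45·(-40) − 49·3) + (49·7 − 3·(-40))| = 6724, so the area is 3362.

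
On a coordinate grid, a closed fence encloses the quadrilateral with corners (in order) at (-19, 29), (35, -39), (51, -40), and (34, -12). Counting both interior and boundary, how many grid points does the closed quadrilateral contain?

914

By the shoelace formula, twice the signed area is |[(-19)·(-39) − 35·29] + [35·(-40) − 51·(-39)] + [51·(-12) − 34·(-40)] + [34·29 − (-19)·(-12)]| = 1821, so the area is 1821/2.
Summing gcd(|Δx|,|Δy|) over the edges gives the boundary count: gcd(54,68) + gcd(16,1) + gcd(17,28) + gcd(53,41) = 2+1+1+1 = 5.
Pick's theorem gives I = A − B/2 + 1 = 1821/2 − 5/2 + 1 = 909, so the closed region contains I + B = 909 + 5 = 914 lattice points.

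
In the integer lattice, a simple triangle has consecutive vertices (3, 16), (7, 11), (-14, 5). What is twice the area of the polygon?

129

The shoelace formula gives twice the area as |[3·11 − 7·16] + [7·5 − (-14)·11] + [(-14)·16 − 3·5]| = 129, so the area is 129/2.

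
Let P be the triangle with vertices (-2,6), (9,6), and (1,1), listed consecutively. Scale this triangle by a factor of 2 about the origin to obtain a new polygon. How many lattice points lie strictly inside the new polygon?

By the shoelace formula, twice the signed area is |((-2)·6 − 9·6) + (9·1 − 1·6) + (1·6 − (-2)·1)| = 55, so the area is 27.5.
Summing gcd(|Δx|,|Δy|) over the edges gives the boundary count: gcd(11,0) + gcd(8,5) + gcd(3,5) = 11+1+1 = 13.
Scaling by 2 multiplies the area by 2² = 4 (so the new area is 110) and multiplies the boundary lattice-point count by 2, giving 26.
By Pick's theorem, the interior count of the dilated polygon is 110 − 26/2 + 1 = 98.

98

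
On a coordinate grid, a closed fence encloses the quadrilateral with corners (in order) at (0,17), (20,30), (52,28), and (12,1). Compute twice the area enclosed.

1420

By the shoelace formula, twice the signed area is |[0·30 − 20·17] + [20·28 − 52·30] + [52·1 − 12·28] + [12·17 − 0·1]| = 1420, so the area is 710.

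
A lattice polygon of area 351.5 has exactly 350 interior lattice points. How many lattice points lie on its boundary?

5

Pick's theorem gives A = I + B/2 − 1, so B = 2(A − I + 1) = 2(351.5 − 350 + 1) = 5.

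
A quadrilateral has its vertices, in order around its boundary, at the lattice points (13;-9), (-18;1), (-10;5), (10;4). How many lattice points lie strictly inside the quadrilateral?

By the shoelace formula, twice the signed area is |[13·1 − (-18)·(-9)] + [(-18)·5 − (-10)·1] + [(-10)·4 − 10·5] + [10·(-9) − 13·4]| = 461, so the area is 461/2.
Along each edge there are gcd(|Δx|,|Δy|)+1 lattice points, so counting each shared vertex once the boundary has gcd(31,10) + gcd(8,4) + gcd(20,1) + gcd(3,13) = 1+4+1+1 = 7.
By Pick's theorem A = I + B/2 − 1, so I = 461/2 − 7/2 + 1 = 228.

228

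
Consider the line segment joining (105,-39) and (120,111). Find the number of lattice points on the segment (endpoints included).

16

The number of lattice points on a segment between lattice points is gcd(|Δx|,|Δy|) + 1 = gcd(15,150) + 1 = 15 + 1 = 16.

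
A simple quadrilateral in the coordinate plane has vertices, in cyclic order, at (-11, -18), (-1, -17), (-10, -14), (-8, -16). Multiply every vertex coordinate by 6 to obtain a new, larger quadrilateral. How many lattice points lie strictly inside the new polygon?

502

Using the shoelace formula, 2A = |[(-11)·(-17) − (-1)·(-18)] + [(-1)·(-14) − (-10)·(-17)] + [(-10)·(-16) − (-8)·(-14)] + [(-8)·(-18) − (-11)·(-16)]| = 29, so the area is 14.5.
Summing gcd(|Δx|,|Δy|) over the edges gives the boundary count: gcd(10,1) + gcd(9,3) + gcd(2,2) + gcd(3,2) = 1+3+2+1 = 7.
Scaling by 6 multiplies the area by 6² = 36 (so the new area is 522) and multiplies the boundary lattice-point count by 6, giving 42.
By Pick's theorem, the interior count of the dilated polygon is 522 − 42/2 + 1 = 502.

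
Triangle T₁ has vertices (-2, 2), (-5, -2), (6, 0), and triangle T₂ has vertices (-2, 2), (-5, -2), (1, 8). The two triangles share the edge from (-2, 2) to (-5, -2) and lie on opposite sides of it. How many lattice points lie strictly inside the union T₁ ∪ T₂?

The union is the simple quadrilateral with vertices (-2, 2), (6, 0), (-5, -2), (1, 8) in order.
By the shoelace formula, twice the signed area is |[(-2)·0 − 6·2] + [6·(-2) − (-5)·0] + [(-5)·8 − 1·(-2)] + [1·2 − (-2)·8]| = 44, so the area is 22.
Along each edge there are gcd(|Δx|,|Δy|)+1 lattice points, so counting each shared vertex once the boundary has gcd(8,2) + gcd(11,2) + gcd(6,10) + gcd(3,6) = 2+1+2+3 = 8.
By Pick's theorem I = A − B/2 + 1 = 22 − 8/2 + 1 = 19.

19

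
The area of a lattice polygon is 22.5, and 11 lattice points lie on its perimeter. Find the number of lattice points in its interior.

From Pick's theorem, I = A − B/2 + 1 = 22.5 − 11/2 + 1 = 18.

18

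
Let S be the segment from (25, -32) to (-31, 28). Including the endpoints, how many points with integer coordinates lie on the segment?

5

The number of lattice points on a segment between lattice points is gcd(|Δx|,|Δy|) + 1 = gcd(56,60) + 1 = 4 + 1 = 5.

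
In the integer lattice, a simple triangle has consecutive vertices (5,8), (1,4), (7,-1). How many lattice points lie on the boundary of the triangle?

6

Along each edge there are gcd(|Δx|,|Δy|)+1 lattice points, so counting each shared vertex once the boundary has gcd(4,4) + gcd(6,5) + gcd(2,9) = 4+1+1 = 6.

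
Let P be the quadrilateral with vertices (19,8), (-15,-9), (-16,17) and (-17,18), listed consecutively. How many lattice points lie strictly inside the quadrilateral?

454

Using the shoelace formula, 2A = |(19·(-9) − (-15)·8) + ((-15)·17 − (-16)·(-9)) + ((-16)·18 − (-17)·17) + ((-17)·8 − 19·18)| = 927, so the area is 463.5.
Along each edge there are gcd(|Δx|,|Δy|)+1 lattice points, so counting each shared vertex once the boundary has gcd(34,17) + gcd(1,26) + gcd(1,1) + gcd(36,10) = 17+1+1+2 = 21.
Pick's theorem gives I = A − B/2 + 1 = 463.5 − 21/2 + 1 = 454.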